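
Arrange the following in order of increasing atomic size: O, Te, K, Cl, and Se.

O < Cl < Se < Te < K

O is in period 2, group 16; Cl is in period 3, group 17; K is in period 4, group 1; Se is in period 4, group 16; Te is in period 5, group 16.
Across a period the added protons contract the valence shell; down a group each new principal shell makes the atom larger.
Neither a single period nor a single group — weigh both effects.
Cl > O: the two effects oppose for this pair; the down-group effect wins (99 vs 63 pm).
Se > Cl: both effects reinforce here, so Se is clearly the larger of the two.
Te > Se: they share group 16; the group trend gives Te the larger value.
K > Te: period and group pull opposite ways; the across-period shift dominates (196 vs 136 pm).
Approximate values (pm): O 63, Cl 99, K 196, Se 116, Te 136.
So from smallest to largest: O < Cl < Se < Te < K.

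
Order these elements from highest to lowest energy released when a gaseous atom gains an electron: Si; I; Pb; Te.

I, Te, Si, Pb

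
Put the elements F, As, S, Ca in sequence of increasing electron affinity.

Ca, As, S, F

F is in period 2, group 17; S is in period 3, group 16; Ca is in period 4, group 2; As is in period 4, group 15.
Adding an electron releases more energy for atoms nearer the top right (short of the noble gases).
Neither a single period nor a single group — weigh both effects.
As > Ca: As lies to the right of Ca in period 4, so the across-period effect alone puts As higher.
S > As: both effects reinforce here, so S is clearly the higher of the two.
F > S: both effects reinforce here, so F is clearly the higher of the two.
Tabulated electron affinity (kJ/mol): F 328, S 200, Ca 2, As 78.
So from lowest to highest: Ca < As < S < F.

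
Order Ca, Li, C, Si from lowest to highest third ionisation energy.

Consider each +2 ion: Ca²⁺ is the bare [Ar] core; Li²⁺ is already 1 electron into the core; C²⁺ still has 2 valence electrons; Si²⁺ still has 2 valence electrons.
Pulling an electron out of a noble-gas core costs far more than removing a remaining valence electron, so Ca and Li sit at the high end of IE_3.
Valence configurations: C²⁺ [He]2s², Si²⁺ [Ne]3s².
Tabulated IE_3 (kJ/mol): Ca 4912, Li 11815, C 4620, Si 3232.
Overall IE_3 order: Si < C < Ca < Li.

Si, C, Ca, Li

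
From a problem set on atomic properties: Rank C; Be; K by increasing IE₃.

K < C < Be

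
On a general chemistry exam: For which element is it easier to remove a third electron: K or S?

S

IE_3 is the cost of taking one more electron from the +2 cation: K²⁺ is already 1 electron into the core; S²⁺ still has 4 valence electrons.
Pulling an electron out of a noble-gas core costs far more than removing a remaining valence electron, so K sits at the high end of IE_3.
Tabulated IE_3 (kJ/mol): K 4420, S 3357.
Putting it together, IE_3: S < K.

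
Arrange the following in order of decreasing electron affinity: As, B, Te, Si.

Electron affinity generally becomes more exothermic across a period toward the halogens and less exothermic down a group.
These sit on a diagonal, where the across-period and down-group effects partly cancel.
As > B: period and group pull opposite ways; the across-period shift dominates (78 vs 27 kJ/mol).
Si > As: the two effects oppose for this pair; the down-group effect wins (134 vs 78 kJ/mol).
Te > Si: period and group pull opposite ways; the across-period shift dominates (190 vs 134 kJ/mol).
Approximate values (kJ/mol): B 27, Si 134, As 78, Te 190.
So from highest to lowest: Te > Si > As > B.

Te, Si, As, B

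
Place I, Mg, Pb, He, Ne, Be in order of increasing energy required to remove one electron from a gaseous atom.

He is in period 1, group 18; Be is in period 2, group 2; Ne is in period 2, group 18; Mg is in period 3, group 2; I is in period 5, group 17; Pb is in period 6, group 14.
IE₁ increases left→right with effective nuclear charge and decreases top→bottom as the valence shell moves farther out.
Here both period and group differ, so the two effects have to be weighed against each other.
Mg > Pb: the two effects oppose for this pair; the down-group effect wins (738 vs 716 kJ/mol).
Be > Mg: they share group 2; the group trend gives Be the larger value.
I > Be: period and group pull opposite ways; the across-period shift dominates (1008 vs 900 kJ/mol).
Ne > I: both effects reinforce here, so Ne is clearly the higher of the two.
He > Ne: they share group 18; the group trend gives He the larger value.
Approximate values (kJ/mol): He 2372, Be 900, Ne 2081, Mg 738, I 1008, Pb 716.
So from lowest to highest: Pb < Mg < Be < I < Ne < He.

Pb < Mg < Be < I < Ne < He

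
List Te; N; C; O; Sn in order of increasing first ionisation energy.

Sn, Te, C, O, N

C is in period 2, group 14; N is in period 2, group 15; O is in period 2, group 16; Sn is in period 5, group 14; Te is in period 5, group 16.
IE₁ increases left→right with effective nuclear charge and decreases top→bottom as the valence shell moves farther out.
These span different periods and groups, so the two trends combine.
Te > Sn: both are in period 5; the period trend gives Te the larger value.
C > Te: period and group pull opposite ways; the down-group shift dominates (1086 vs 869 kJ/mol).
O > C: O lies to the right of C in period 2, so the across-period effect alone puts O higher.
N > O: this pair runs against the simple trend — see the exception note.
Note the exception: N has a higher first ionization energy than O, contrary to the simple trend — pairing an electron in O's 2p⁴ costs repulsion energy, so O ionizes more easily than half-filled N (2p³).
Approximate values (kJ/mol): C 1086, N 1402, O 1314, Sn 709, Te 869.
So from lowest to highest: Sn < Te < C < O < N.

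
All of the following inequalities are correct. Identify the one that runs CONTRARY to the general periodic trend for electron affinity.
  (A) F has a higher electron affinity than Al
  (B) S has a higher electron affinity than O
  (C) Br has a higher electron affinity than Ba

The general trend: electron affinity increases across a period and decreases down a group.
(A) F (period 2, group 17) vs Al (period 3, group 13): the stated order agrees with the simple trend.
(B) S (period 3, group 16) vs O (period 2, group 16): the stated order contradicts the simple trend.
(C) Br (period 4, group 17) vs Ba (period 6, group 2): the stated order agrees with the simple trend.
The exception is (B): the compact 2p subshell of O repels the added electron more than S's larger 3p does.

(B)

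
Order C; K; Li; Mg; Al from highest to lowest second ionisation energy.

The second ionization energy removes an electron from the +1 ion. For each element: C⁺ still has 3 valence electrons; K⁺ is the bare [Ar] core; Li⁺ is the bare [He] core; Mg⁺ still has 1 valence electron; Al⁺ still has 2 valence electrons.
Core electrons are held far more tightly than valence electrons, so K and Li top the IE_2 order.
Valence configurations: C⁺ [He]2s²2p¹, Mg⁺ [Ne]3s¹, Al⁺ [Ne]3s².
Tabulated IE_2 (kJ/mol): C 2353, K 3052, Li 7298, Mg 1451, Al 1817.
Overall IE_2 order: Mg < Al < C < K < Li.

Li > K > C > Al > Mg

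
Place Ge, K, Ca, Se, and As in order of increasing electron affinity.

Adding an electron releases more energy for atoms nearer the top right (short of the noble gases).
All lie in period 4; the across-period trend (electron affinity increases left to right) applies, with the exception below.
Note the exception: K has a higher electron affinity than Ca, contrary to the simple trend — adding an electron to Ca (ns²) has to open a new, higher-energy np subshell, which is unfavourable.
Note the exception: Ge has a higher electron affinity than As, contrary to the simple trend — adding an electron to As's half-filled 4p³ is unfavourable, so Ge (4p²) has the more exothermic EA.
Approximate values (kJ/mol): K 48, Ca 2, Ge 119, As 78, Se 195.
So from lowest to highest: Ca < K < As < Ge < Se.

Ca < K < As < Ge < Se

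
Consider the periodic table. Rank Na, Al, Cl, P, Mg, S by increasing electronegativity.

Na, Mg, Al, P, S, Cl

Na is in period 3, group 1; Mg is in period 3, group 2; Al is in period 3, group 13; P is in period 3, group 15; S is in period 3, group 16; Cl is in period 3, group 17.
Electronegativity increases across a period and decreases down a group, tracking effective nuclear charge and atomic size.
All lie in period 3, so electronegativity increases left to right.
So from lowest to highest: Na < Mg < Al < P < S < Cl.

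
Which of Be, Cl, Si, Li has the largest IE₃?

Be

After 2 electrons have been removed, what remains? Be²⁺ is the bare [He] core; Cl²⁺ still has 5 valence electrons; Si²⁺ still has 2 valence electrons; Li²⁺ is already 1 electron into the core.
Pulling an electron out of a noble-gas core costs far more than removing a remaining valence electron, so Li and Be sit at the high end of IE_3.
Valence configurations: Cl²⁺ [Ne]3s²3p³, Si²⁺ [Ne]3s².
Tabulated IE_3 (kJ/mol): Be 14849, Cl 3822, Si 3232, Li 11815.
Hence IE_3: Si < Cl < Li < Be.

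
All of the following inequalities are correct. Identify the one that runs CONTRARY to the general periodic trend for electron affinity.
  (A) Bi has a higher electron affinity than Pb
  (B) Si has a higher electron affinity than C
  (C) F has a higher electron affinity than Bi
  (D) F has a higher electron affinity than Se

The general trend: electron affinity increases across a period and decreases down a group.
(A) Bi (period 6, group 15) vs Pb (period 6, group 14): the stated order agrees with the simple trend.
(B) Si (period 3, group 14) vs C (period 2, group 14): the stated order contradicts the simple trend.
(C) F (period 2, group 17) vs Bi (period 6, group 15): the stated order agrees with the simple trend.
(D) F (period 2, group 17) vs Se (period 4, group 16): the stated order agrees with the simple trend.
The exception is (B): Si's larger, more diffuse 3p orbitals accept an added electron slightly more readily than C's compact 2p.

(B)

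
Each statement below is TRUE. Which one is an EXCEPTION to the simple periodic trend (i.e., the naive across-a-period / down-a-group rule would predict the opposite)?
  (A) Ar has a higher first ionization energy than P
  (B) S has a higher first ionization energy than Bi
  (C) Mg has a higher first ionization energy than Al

The general trend: first ionization energy increases across a period and decreases down a group.
(A) Ar (period 3, group 18) vs P (period 3, group 15): the stated order agrees with the simple trend.
(B) S (period 3, group 16) vs Bi (period 6, group 15): the stated order agrees with the simple trend.
(C) Mg (period 3, group 2) vs Al (period 3, group 13): the stated order contradicts the simple trend.
The exception is (C): Al's single 3p electron is easier to remove than one from Mg's filled 3s².

(C)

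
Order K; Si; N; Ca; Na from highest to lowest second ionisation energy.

The second ionization energy removes an electron from the +1 ion. For each element: K⁺ is the bare [Ar] core; Si⁺ still has 3 valence electrons; N⁺ still has 4 valence electrons; Ca⁺ still has 1 valence electron; Na⁺ is the bare [Ne] core.
Core electrons are held far more tightly than valence electrons, so K and Na top the IE_2 order.
Valence configurations: Si⁺ [Ne]3s²3p¹, N⁺ [He]2s²2p², Ca⁺ [Ar]4s¹.
The numbers (kJ/mol): K 3052, Si 1577, N 2856, Ca 1145, Na 4562.
Hence IE_2: Ca < Si < N < K < Na.

Na > K > N > Si > Ca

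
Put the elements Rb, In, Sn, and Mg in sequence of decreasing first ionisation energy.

Mg is in period 3, group 2; Rb is in period 5, group 1; In is in period 5, group 13; Sn is in period 5, group 14.
Across a period the outer electron is held more tightly (higher IE₁); down a group it sits in a higher shell, more shielded, and comes off more easily.
These span different periods and groups, so the two trends combine.
In > Rb: both are in period 5; the period trend gives In the larger value.
Sn > In: both are in period 5; the period trend gives Sn the larger value.
Mg > Sn: period and group pull opposite ways; the down-group shift dominates (738 vs 709 kJ/mol).
For reference (kJ/mol): Mg 738, Rb 403, In 558, Sn 709.
So from highest to lowest: Mg > Sn > In > Rb.

Mg, Sn, In, Rb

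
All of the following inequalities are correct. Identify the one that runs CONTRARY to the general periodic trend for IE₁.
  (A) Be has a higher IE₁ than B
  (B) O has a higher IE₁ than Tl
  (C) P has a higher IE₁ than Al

(A)

The general trend: IE₁ increases across a period and decreases down a group.
(A) Be (period 2, group 2) vs B (period 2, group 13): the stated order contradicts the simple trend.
(B) O (period 2, group 16) vs Tl (period 6, group 13): the stated order agrees with the simple trend.
(C) P (period 3, group 15) vs Al (period 3, group 13): the stated order agrees with the simple trend.
The exception is (A): removing B's lone 2p electron is easier than breaking Be's filled 2s².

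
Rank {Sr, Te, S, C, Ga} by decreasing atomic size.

Sr > Te > Ga > S > C

Moving right in a period, electrons are added to the same shell under a stronger nuclear pull, so atoms get smaller; moving down, a new shell is opened and atoms get larger.
Here both period and group differ, so the two effects have to be weighed against each other.
S > C: period and group pull opposite ways; the down-group shift dominates (103 vs 75 pm).
Ga > S: relative to S, both the across-period and down-group shifts push Ga's atomic radius up.
Te > Ga: period and group pull opposite ways; the down-group shift dominates (136 vs 124 pm).
Sr > Te: both are in period 5; the period trend gives Sr the larger value.
For reference (pm): C 75, S 103, Ga 124, Sr 185, Te 136.
So from largest to smallest: Sr > Te > Ga > S > C.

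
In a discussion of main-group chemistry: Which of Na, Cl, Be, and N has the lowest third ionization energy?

Consider each +2 ion: Na²⁺ is already 1 electron into the core; Cl²⁺ still has 5 valence electrons; Be²⁺ is the bare [He] core; N²⁺ still has 3 valence electrons.
Core electrons are held far more tightly than valence electrons, so Na and Be top the IE_3 order.
Valence configurations: Cl²⁺ [Ne]3s²3p³, N²⁺ [He]2s²2p¹.
The numbers (kJ/mol): Na 6910, Cl 3822, Be 14849, N 4578.
Putting it together, IE_3: Cl < N < Na < Be.

Cl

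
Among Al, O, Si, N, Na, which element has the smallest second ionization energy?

IE_2 is the cost of taking one more electron from the +1 cation: Al⁺ still has 2 valence electrons; O⁺ still has 5 valence electrons; Si⁺ still has 3 valence electrons; N⁺ still has 4 valence electrons; Na⁺ is the bare [Ne] core.
Breaking into a closed-shell core is much more expensive than removing a leftover valence electron — Na has the largest IE_2 here.
Valence configurations: Al⁺ [Ne]3s², O⁺ [He]2s²2p³, Si⁺ [Ne]3s²3p¹, N⁺ [He]2s²2p².
Si⁺ loses a lone 3p electron whereas Al⁺ must break into a filled 3s² pair, so IE_2(Al) > IE_2(Si) even though Si has the higher nuclear charge.
The numbers (kJ/mol): Al 1817, O 3388, Si 1577, N 2856, Na 4562.
Putting it together, IE_2: Si < Al < N < O < Na.

Si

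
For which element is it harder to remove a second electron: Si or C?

After 1 electron has been removed, what remains? Si⁺ still has 3 valence electrons; C⁺ still has 3 valence electrons.
All are still removing valence electrons, so compare the +1 ions as you would atoms: IE_2 generally rises across a period (higher Z_eff) and falls down a group (larger shell), subject to the usual subshell exceptions.
Valence configurations: Si⁺ [Ne]3s²3p¹, C⁺ [He]2s²2p¹.
The numbers (kJ/mol): Si 1577, C 2353.
So the second ionization energies run Si < C.

C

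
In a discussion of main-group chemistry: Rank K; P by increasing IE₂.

P < K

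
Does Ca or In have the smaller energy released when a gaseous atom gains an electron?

Ca

Ca is in period 4, group 2; In is in period 5, group 13.
EA tends to increase across a period and decrease down a group, though the pattern is less regular than for IE or radius.
These sit on a diagonal, where the across-period and down-group effects partly cancel.
In > Ca: the two effects oppose for this pair; the across-period effect wins (29 vs 2 kJ/mol).
Approximate values (kJ/mol): Ca 2, In 29.
So Ca has the smaller energy released when a gaseous atom gains an electron (Ca < In).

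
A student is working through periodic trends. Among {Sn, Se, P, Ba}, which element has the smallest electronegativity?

Ba

P is in period 3, group 15; Se is in period 4, group 16; Sn is in period 5, group 14; Ba is in period 6, group 2.
Atoms toward the upper right of the periodic table pull bonding electrons most strongly.
Neither a single period nor a single group — weigh both effects.
Sn > Ba: both effects reinforce here, so Sn is clearly the higher of the two.
P > Sn: both effects reinforce here, so P is clearly the higher of the two.
Se > P: the two effects oppose for this pair; the across-period effect wins (2.55 vs 2.19).
Approximate values (Pauling): P 2.19, Se 2.55, Sn 1.96, Ba 0.89.
The smallest electronegativity among these belongs to Ba.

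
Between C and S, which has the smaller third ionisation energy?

S

IE_3 is the cost of taking one more electron from the +2 cation: C²⁺ still has 2 valence electrons; S²⁺ still has 4 valence electrons.
All are still removing valence electrons, so compare the +2 ions as you would atoms: IE_3 generally rises across a period (higher Z_eff) and falls down a group (larger shell), subject to the usual subshell exceptions.
Valence configurations: C²⁺ [He]2s², S²⁺ [Ne]3s²3p².
Approximate IE_3 values (kJ/mol): C 4620, S 3357.
So the third ionization energies run S < C.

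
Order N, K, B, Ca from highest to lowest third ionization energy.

Consider each +2 ion: N²⁺ still has 3 valence electrons; K²⁺ is already 1 electron into the core; B²⁺ still has 1 valence electron; Ca²⁺ is the bare [Ar] core.
Usually core removal costs more than valence removal, but here the competition is close: a tightly held n=2 valence electron can cost more to remove than an n=3 core electron, so the actual values have to decide it.
Valence configurations: N²⁺ [He]2s²2p¹, B²⁺ [He]2s¹.
Tabulated IE_3 (kJ/mol): N 4578, K 4420, B 3660, Ca 4912.
So the third ionization energies run B < K < N < Ca.

Ca > N > K > B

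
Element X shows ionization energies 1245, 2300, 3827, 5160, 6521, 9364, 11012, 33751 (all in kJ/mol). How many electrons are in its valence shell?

Look for the largest jump between consecutive ionization energies: IE8/IE7 ≈ 3.1, far larger than any earlier ratio.
That jump marks the point where a core electron is being removed. So the atom has 7 valence electrons.

7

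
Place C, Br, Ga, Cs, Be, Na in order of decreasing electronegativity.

Br, C, Ga, Be, Na, Cs

Be is in period 2, group 2; C is in period 2, group 14; Na is in period 3, group 1; Ga is in period 4, group 13; Br is in period 4, group 17; Cs is in period 6, group 1.
EN rises left→right (higher Z_eff, smaller atoms) and falls top→bottom (larger, more shielded atoms).
Neither a single period nor a single group — weigh both effects.
Na > Cs: they share group 1; the group trend gives Na the larger value.
Be > Na: both effects reinforce here, so Be is clearly the higher of the two.
Ga > Be: period and group pull opposite ways; the across-period shift dominates (1.81 vs 1.57).
C > Ga: relative to Ga, both the across-period and down-group shifts push C's electronegativity up.
Br > C: period and group pull opposite ways; the across-period shift dominates (2.96 vs 2.55).
Approximate values (Pauling): Be 1.57, C 2.55, Na 0.93, Ga 1.81, Br 2.96, Cs 0.79.
So from highest to lowest: Br > C > Ga > Be > Na > Cs.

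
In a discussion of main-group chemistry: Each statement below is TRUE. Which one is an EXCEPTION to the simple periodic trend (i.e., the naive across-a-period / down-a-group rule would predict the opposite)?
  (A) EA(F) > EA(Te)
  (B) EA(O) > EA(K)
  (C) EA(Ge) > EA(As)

(C)

The general trend: electron affinity increases across a period and decreases down a group.
(A) F (period 2, group 17) vs Te (period 5, group 16): the stated order agrees with the simple trend.
(B) O (period 2, group 16) vs K (period 4, group 1): the stated order agrees with the simple trend.
(C) Ge (period 4, group 14) vs As (period 4, group 15): the stated order contradicts the simple trend.
The exception is (C): adding an electron to As's half-filled 4p³ is unfavourable, so Ge (4p²) has the more exothermic EA.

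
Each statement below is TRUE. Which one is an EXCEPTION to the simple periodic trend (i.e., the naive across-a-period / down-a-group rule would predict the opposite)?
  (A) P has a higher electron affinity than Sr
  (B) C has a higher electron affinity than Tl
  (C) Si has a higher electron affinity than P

The general trend: electron affinity increases across a period and decreases down a group.
(A) P (period 3, group 15) vs Sr (period 5, group 2): the stated order agrees with the simple trend.
(B) C (period 2, group 14) vs Tl (period 6, group 13): the stated order agrees with the simple trend.
(C) Si (period 3, group 14) vs P (period 3, group 15): the stated order contradicts the simple trend.
The exception is (C): adding an electron to P's half-filled 3p³ is unfavourable, so Si (3p²) has the more exothermic EA.

(C)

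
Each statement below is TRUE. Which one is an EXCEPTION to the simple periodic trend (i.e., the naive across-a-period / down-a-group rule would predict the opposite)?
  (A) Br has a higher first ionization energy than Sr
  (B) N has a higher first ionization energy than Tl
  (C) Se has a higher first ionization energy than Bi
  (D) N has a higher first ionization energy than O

(D)

The general trend: first ionization energy increases across a period and decreases down a group.
(A) Br (period 4, group 17) vs Sr (period 5, group 2): the stated order agrees with the simple trend.
(B) N (period 2, group 15) vs Tl (period 6, group 13): the stated order agrees with the simple trend.
(C) Se (period 4, group 16) vs Bi (period 6, group 15): the stated order agrees with the simple trend.
(D) N (period 2, group 15) vs O (period 2, group 16): the stated order contradicts the simple trend.
The exception is (D): pairing an electron in O's 2p⁴ costs repulsion energy, so O ionizes more easily than half-filled N (2p³).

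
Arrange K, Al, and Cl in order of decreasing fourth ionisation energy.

The fourth ionization energy removes an electron from the +3 ion. For each element: K³⁺ is already 2 electrons into the core; Al³⁺ is the bare [Ne] core; Cl³⁺ still has 4 valence electrons.
Core electrons are held far more tightly than valence electrons, so K and Al top the IE_4 order.
Approximate IE_4 values (kJ/mol): K 5877, Al 11577, Cl 5159.
So the fourth ionization energies run Cl < K < Al.

Al > K > Cl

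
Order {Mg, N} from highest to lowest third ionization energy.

Mg > N

The third ionization energy removes an electron from the +2 ion. For each element: Mg²⁺ is the bare [Ne] core; N²⁺ still has 3 valence electrons.
Pulling an electron out of a noble-gas core costs far more than removing a remaining valence electron, so Mg sits at the high end of IE_3.
Tabulated IE_3 (kJ/mol): Mg 7733, N 4578.
Hence IE_3: N < Mg.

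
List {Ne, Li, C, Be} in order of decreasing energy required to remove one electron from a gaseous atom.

Li is in period 2, group 1; Be is in period 2, group 2; C is in period 2, group 14; Ne is in period 2, group 18.
IE₁ increases left→right with effective nuclear charge and decreases top→bottom as the valence shell moves farther out.
All lie in period 2, so first ionization energy increases left to right.
So from highest to lowest: Ne > C > Be > Li.

Ne > C > Be > Li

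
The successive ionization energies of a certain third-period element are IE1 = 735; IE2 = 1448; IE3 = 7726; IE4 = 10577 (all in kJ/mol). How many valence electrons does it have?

Look for the largest jump between consecutive ionization energies: IE3/IE2 ≈ 5.3, far larger than any earlier ratio.
That jump marks the point where a core electron is being removed. So the atom has 2 valence electrons.

2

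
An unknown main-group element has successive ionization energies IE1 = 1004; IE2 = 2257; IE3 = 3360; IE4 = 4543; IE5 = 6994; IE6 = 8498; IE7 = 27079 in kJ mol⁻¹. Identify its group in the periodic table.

Look for the largest jump between consecutive ionization energies: IE7/IE6 ≈ 3.2, far larger than any earlier ratio.
That jump marks the point where a core electron is being removed. So the atom has 6 valence electrons.
A main-group element with 6 valence electrons is in group 16.

Group 16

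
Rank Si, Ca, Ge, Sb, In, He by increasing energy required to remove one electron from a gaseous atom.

He is in period 1, group 18; Si is in period 3, group 14; Ca is in period 4, group 2; Ge is in period 4, group 14; In is in period 5, group 13; Sb is in period 5, group 15.
Across a period the outer electron is held more tightly (higher IE₁); down a group it sits in a higher shell, more shielded, and comes off more easily.
These span different periods and groups, so the two trends combine.
Ca > In: the two effects oppose for this pair; the down-group effect wins (590 vs 558 kJ/mol).
Ge > Ca: both are in period 4; the period trend gives Ge the larger value.
Si > Ge: they share group 14; the group trend gives Si the larger value.
Sb > Si: the two effects oppose for this pair; the across-period effect wins (831 vs 786 kJ/mol).
He > Sb: relative to Sb, both the across-period and down-group shifts push He's first ionization energy up.
For reference (kJ/mol): He 2372, Si 786, Ca 590, Ge 762, In 558, Sb 831.
So from lowest to highest: In < Ca < Ge < Si < Sb < He.

In < Ca < Ge < Si < Sb < He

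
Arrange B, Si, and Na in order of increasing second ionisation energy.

Si < B < Na

After 1 electron has been removed, what remains? B⁺ still has 2 valence electrons; Si⁺ still has 3 valence electrons; Na⁺ is the bare [Ne] core.
Breaking into a closed-shell core is much more expensive than removing a leftover valence electron — Na has the largest IE_2 here.
Valence configurations: B⁺ [He]2s², Si⁺ [Ne]3s²3p¹.
Tabulated IE_2 (kJ/mol): B 2427, Si 1577, Na 4562.
Hence IE_2: Si < B < Na.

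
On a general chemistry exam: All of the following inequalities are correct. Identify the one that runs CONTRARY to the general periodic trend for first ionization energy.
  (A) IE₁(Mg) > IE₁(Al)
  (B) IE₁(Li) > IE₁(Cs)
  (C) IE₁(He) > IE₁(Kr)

The general trend: first ionization energy increases across a period and decreases down a group.
(A) Mg (period 3, group 2) vs Al (period 3, group 13): the stated order contradicts the simple trend.
(B) Li (period 2, group 1) vs Cs (period 6, group 1): the stated order agrees with the simple trend.
(C) He (period 1, group 18) vs Kr (period 4, group 18): the stated order agrees with the simple trend.
The exception is (A): Al's single 3p electron is easier to remove than one from Mg's filled 3s².

(A)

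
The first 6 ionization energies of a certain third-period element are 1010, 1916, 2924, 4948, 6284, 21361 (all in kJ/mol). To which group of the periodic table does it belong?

Group 15

Look for the largest jump between consecutive ionization energies: IE6/IE5 ≈ 3.4, far larger than any earlier ratio.
That jump marks the point where a core electron is being removed. So the atom has 5 valence electrons.
A main-group element with 5 valence electrons is in group 15.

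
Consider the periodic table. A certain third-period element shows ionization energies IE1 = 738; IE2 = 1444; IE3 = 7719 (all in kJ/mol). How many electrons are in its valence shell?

Look for the largest jump between consecutive ionization energies: IE3/IE2 ≈ 5.3, far larger than any earlier ratio.
That jump marks the point where a core electron is being removed. So the atom has 2 valence electrons.

2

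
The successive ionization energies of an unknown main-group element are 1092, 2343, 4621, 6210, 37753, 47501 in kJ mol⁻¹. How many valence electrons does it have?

4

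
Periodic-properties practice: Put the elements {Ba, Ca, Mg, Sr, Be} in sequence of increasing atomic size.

Be < Mg < Ca < Sr < Ba

Be is in period 2, group 2; Mg is in period 3, group 2; Ca is in period 4, group 2; Sr is in period 5, group 2; Ba is in period 6, group 2.
Atomic radius shrinks across a period as nuclear charge pulls the same shell inward, and grows down a group as new shells are added.
All are in group 2, so atomic radius increases down the group.
So from smallest to largest: Be < Mg < Ca < Sr < Ba.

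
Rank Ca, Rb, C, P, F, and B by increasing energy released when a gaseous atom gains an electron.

B is in period 2, group 13; C is in period 2, group 14; F is in period 2, group 17; P is in period 3, group 15; Ca is in period 4, group 2; Rb is in period 5, group 1.
Atoms with high Z_eff and room in the valence shell (especially the halogens) have the most exothermic electron affinities.
These span different periods and groups, so the two trends combine.
B > Ca: both effects reinforce here, so B is clearly the higher of the two.
Rb > B: this pair runs against the simple trend — see the exception note.
P > Rb: both effects reinforce here, so P is clearly the higher of the two.
C > P: period and group pull opposite ways; the down-group shift dominates (122 vs 72 kJ/mol).
F > C: both are in period 2; the period trend gives F the larger value.
Note the exception: Rb has a higher electron affinity than B, contrary to the simple trend — B's ns²np¹ configuration gives only a small electron affinity — the sparsely filled np subshell binds an added electron weakly.
Note the exception: Rb has a higher electron affinity than Ca, contrary to the simple trend — adding an electron to Ca (ns²) has to open a new, higher-energy np subshell, which is unfavourable.
Tabulated electron affinity (kJ/mol): B 27, C 122, F 328, P 72, Ca 2, Rb 47.
So from lowest to highest: Ca < B < Rb < P < C < F.

Ca, B, Rb, P, C, F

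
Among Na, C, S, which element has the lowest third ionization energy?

S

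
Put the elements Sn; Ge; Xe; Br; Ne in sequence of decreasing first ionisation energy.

Ne is in period 2, group 18; Ge is in period 4, group 14; Br is in period 4, group 17; Sn is in period 5, group 14; Xe is in period 5, group 18.
Removing the outermost electron gets harder across a period and easier down a group.
These span different periods and groups, so the two trends combine.
Ge > Sn: they share group 14; the group trend gives Ge the larger value.
Br > Ge: both are in period 4; the period trend gives Br the larger value.
Xe > Br: the two effects oppose for this pair; the across-period effect wins (1170 vs 1140 kJ/mol).
Ne > Xe: they share group 18; the group trend gives Ne the larger value.
For reference (kJ/mol): Ne 2081, Ge 762, Br 1140, Sn 709, Xe 1170.
So from highest to lowest: Ne > Xe > Br > Ge > Sn.

Ne > Xe > Br > Ge > Sn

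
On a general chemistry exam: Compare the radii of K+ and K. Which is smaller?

K+

Forming K+ removes 1 electron from K. Fewer electrons for the same nuclear charge means less shielding and a higher Z_eff on the remaining electrons, and for main-group metals the entire outer shell is lost.
A cation is smaller than its parent atom: K+ < K.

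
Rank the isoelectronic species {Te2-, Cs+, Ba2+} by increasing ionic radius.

Ba2+, Cs+, Te2-

All of these have 54 electrons, so size is governed by nuclear charge alone: the more protons, the stronger the pull on the same electron cloud, and the smaller the ion.
Nuclear charges: Ba2+ (Z=56), Cs+ (Z=55), Te2- (Z=52).
Smallest to largest: Ba2+ < Cs+ < Te2-.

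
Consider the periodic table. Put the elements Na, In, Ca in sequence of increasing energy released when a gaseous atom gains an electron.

Na is in period 3, group 1; Ca is in period 4, group 2; In is in period 5, group 13.
Atoms with high Z_eff and room in the valence shell (especially the halogens) have the most exothermic electron affinities.
A diagonal step moves right (one effect) and down (the opposite effect) at once.
In > Ca: the two effects oppose for this pair; the across-period effect wins (29 vs 2 kJ/mol).
Na > In: the two effects oppose for this pair; the down-group effect wins (53 vs 29 kJ/mol).
Tabulated electron affinity (kJ/mol): Na 53, Ca 2, In 29.
So from lowest to highest: Ca < In < Na.

Ca < In < Na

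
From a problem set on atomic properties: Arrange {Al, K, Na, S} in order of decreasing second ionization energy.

After 1 electron has been removed, what remains? Al⁺ still has 2 valence electrons; K⁺ is the bare [Ar] core; Na⁺ is the bare [Ne] core; S⁺ still has 5 valence electrons.
Breaking into a closed-shell core is much more expensive than removing a leftover valence electron — K and Na have the largest IE_2 here.
Valence configurations: Al⁺ [Ne]3s², S⁺ [Ne]3s²3p³.
Approximate IE_2 values (kJ/mol): Al 1817, K 3052, Na 4562, S 2252.
Overall IE_2 order: Al < S < K < Na.

Na > K > S > Al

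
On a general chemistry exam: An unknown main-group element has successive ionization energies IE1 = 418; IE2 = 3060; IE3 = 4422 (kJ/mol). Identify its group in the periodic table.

Look for the largest jump between consecutive ionization energies: IE2/IE1 ≈ 7.3, far larger than any earlier ratio.
That jump marks the point where a core electron is being removed. So the atom has 1 valence electron.
A main-group element with 1 valence electron is in group 1.

Group 1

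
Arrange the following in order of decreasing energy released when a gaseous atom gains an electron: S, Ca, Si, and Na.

Na is in period 3, group 1; Si is in period 3, group 14; S is in period 3, group 16; Ca is in period 4, group 2.
Electron affinity generally becomes more exothermic across a period toward the halogens and less exothermic down a group.
Here both period and group differ, so the two effects have to be weighed against each other.
Na > Ca: the two effects oppose for this pair; the down-group effect wins (53 vs 2 kJ/mol).
Si > Na: Si lies to the right of Na in period 3, so the across-period effect alone puts Si higher.
S > Si: S lies to the right of Si in period 3, so the across-period effect alone puts S higher.
Tabulated electron affinity (kJ/mol): Na 53, Si 134, S 200, Ca 2.
So from highest to lowest: S > Si > Na > Ca.

S, Si, Na, Ca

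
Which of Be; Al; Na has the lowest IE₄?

Na

IE_4 is the cost of taking one more electron from the +3 cation: Be³⁺ is already 1 electron into the core; Al³⁺ is the bare [Ne] core; Na³⁺ is already 2 electrons into the core.
All of these are removing an electron from a noble-gas core or deeper; the smaller core (lower principal quantum number) is held far more tightly, and within a period the higher nuclear charge binds the same core more tightly.
Approximate IE_4 values (kJ/mol): Be 21007, Al 11577, Na 9543.
Putting it together, IE_4: Na < Al < Be.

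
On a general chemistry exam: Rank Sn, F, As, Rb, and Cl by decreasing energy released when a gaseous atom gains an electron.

Electron affinity generally becomes more exothermic across a period toward the halogens and less exothermic down a group.
Neither a single period nor a single group — weigh both effects.
As > Rb: both effects reinforce here, so As is clearly the higher of the two.
Sn > As: this pair runs against the simple trend — see the exception note.
F > Sn: relative to Sn, both the across-period and down-group shifts push F's electron affinity up.
Cl > F: this pair runs against the simple trend — see the exception note.
Note the exception: Sn has a higher electron affinity than As, contrary to the simple trend — adding an electron to As's half-filled np³ subshell costs electron-pairing energy.
Note the exception: Cl has a higher electron affinity than F, contrary to the simple trend — F's small 2p subshell makes the incoming electron feel strong e⁻–e⁻ repulsion, so Cl actually releases more energy on gaining an electron.
Approximate values (kJ/mol): F 328, Cl 349, As 78, Rb 47, Sn 107.
So from highest to lowest: Cl > F > Sn > As > Rb.

Cl, F, Sn, As, Rb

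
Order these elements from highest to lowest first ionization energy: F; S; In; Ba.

F > S > In > Ba

F is in period 2, group 17; S is in period 3, group 16; In is in period 5, group 13; Ba is in period 6, group 2.
First ionization energy rises across a period (greater Z_eff holds electrons more tightly) and falls down a group (valence electrons are farther from the nucleus).
Here both period and group differ, so the two effects have to be weighed against each other.
In > Ba: relative to Ba, both the across-period and down-group shifts push In's first ionization energy up.
S > In: both effects reinforce here, so S is clearly the higher of the two.
F > S: both effects reinforce here, so F is clearly the higher of the two.
Tabulated first ionization energy (kJ/mol): F 1681, S 1000, In 558, Ba 503.
So from highest to lowest: F > S > In > Ba.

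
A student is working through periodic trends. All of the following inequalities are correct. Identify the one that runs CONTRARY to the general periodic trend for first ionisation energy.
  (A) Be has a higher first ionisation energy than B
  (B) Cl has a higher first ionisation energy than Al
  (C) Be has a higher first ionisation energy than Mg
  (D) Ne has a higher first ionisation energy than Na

The general trend: first ionisation energy increases across a period and decreases down a group.
(A) Be (period 2, group 2) vs B (period 2, group 13): the stated order contradicts the simple trend.
(B) Cl (period 3, group 17) vs Al (period 3, group 13): the stated order agrees with the simple trend.
(C) Be (period 2, group 2) vs Mg (period 3, group 2): the stated order agrees with the simple trend.
(D) Ne (period 2, group 18) vs Na (period 3, group 1): the stated order agrees with the simple trend.
The exception is (A): removing B's lone 2p electron is easier than breaking Be's filled 2s².

(A)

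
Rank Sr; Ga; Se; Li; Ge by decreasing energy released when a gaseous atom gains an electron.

Se > Ge > Li > Ga > Sr

EA tends to increase across a period and decrease down a group, though the pattern is less regular than for IE or radius.
These span different periods and groups, so the two trends combine.
Ga > Sr: relative to Sr, both the across-period and down-group shifts push Ga's electron affinity up.
Li > Ga: the two effects oppose for this pair; the down-group effect wins (60 vs 29 kJ/mol).
Ge > Li: the two effects oppose for this pair; the across-period effect wins (119 vs 60 kJ/mol).
Se > Ge: Se lies to the right of Ge in period 4, so the across-period effect alone puts Se higher.
Tabulated electron affinity (kJ/mol): Li 60, Ga 29, Ge 119, Se 195, Sr 5.
So from highest to lowest: Se > Ge > Li > Ga > Sr.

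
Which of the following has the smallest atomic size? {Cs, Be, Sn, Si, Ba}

Be

Be is in period 2, group 2; Si is in period 3, group 14; Sn is in period 5, group 14; Cs is in period 6, group 1; Ba is in period 6, group 2.
Moving right in a period, electrons are added to the same shell under a stronger nuclear pull, so atoms get smaller; moving down, a new shell is opened and atoms get larger.
Here both period and group differ, so the two effects have to be weighed against each other.
Si > Be: period and group pull opposite ways; the down-group shift dominates (116 vs 102 pm).
Sn > Si: they share group 14; the group trend gives Sn the larger value.
Ba > Sn: both effects reinforce here, so Ba is clearly the larger of the two.
Cs > Ba: Cs lies to the left of Ba in period 6, so the across-period effect alone puts Cs larger.
Approximate values (pm): Be 102, Si 116, Sn 140, Cs 232, Ba 196.
The smallest atomic size among these belongs to Be.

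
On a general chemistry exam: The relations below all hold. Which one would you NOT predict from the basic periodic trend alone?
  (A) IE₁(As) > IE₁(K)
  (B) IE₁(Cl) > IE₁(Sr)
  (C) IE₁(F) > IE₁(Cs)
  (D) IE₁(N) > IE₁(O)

(D)

The general trend: first ionisation energy increases across a period and decreases down a group.
(A) As (period 4, group 15) vs K (period 4, group 1): the stated order agrees with the simple trend.
(B) Cl (period 3, group 17) vs Sr (period 5, group 2): the stated order agrees with the simple trend.
(C) F (period 2, group 17) vs Cs (period 6, group 1): the stated order agrees with the simple trend.
(D) N (period 2, group 15) vs O (period 2, group 16): the stated order contradicts the simple trend.
The exception is (D): pairing an electron in O's 2p⁴ costs repulsion energy, so O ionizes more easily than half-filled N (2p³).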